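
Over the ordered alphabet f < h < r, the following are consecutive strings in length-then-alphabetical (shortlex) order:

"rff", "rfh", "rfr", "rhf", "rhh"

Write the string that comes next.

Treat rhh as a base-3 numeral over the given alphabet and add one, carrying through any trailing r's.

rhr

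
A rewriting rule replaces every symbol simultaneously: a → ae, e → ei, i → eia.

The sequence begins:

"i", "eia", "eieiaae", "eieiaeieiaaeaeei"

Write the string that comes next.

eieiaeieiaaeeieiaeieiaaeaeeiaeeieieia

Replace each of the 16 characters of eieiaeieiaaeaeei in place — ei eia ei eia ae ei eia ei eia ae ae ei ae ei ei eia — and concatenate.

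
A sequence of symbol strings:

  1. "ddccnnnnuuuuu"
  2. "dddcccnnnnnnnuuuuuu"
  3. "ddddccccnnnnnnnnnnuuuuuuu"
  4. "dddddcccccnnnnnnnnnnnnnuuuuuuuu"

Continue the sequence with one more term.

Each string has the form d^{n} c^{n} n^{3n-2} u^{n+3}, where the shown terms are n = 2, 3, 4, 5.
Setting n = 6 gives 6, 6, 16, 9 characters in each block.

ddddddccccccnnnnnnnnnnnnnnnnuuuuuuuuu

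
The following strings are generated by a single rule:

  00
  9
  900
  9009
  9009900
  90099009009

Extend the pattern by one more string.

900990090099009900

From term 3 onward, concatenate the last term with the second-to-last: 9·00 = 900, 900·9 = 9009, …
Continuing: 90099009009 · 9009900 gives term 7.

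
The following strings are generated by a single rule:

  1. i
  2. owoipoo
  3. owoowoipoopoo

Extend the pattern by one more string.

Each term wraps the previous one in owo on the left and poo on the right.
So the next term is owo·owoowoipoopoo·poo.

owoowoowoipoopoopoo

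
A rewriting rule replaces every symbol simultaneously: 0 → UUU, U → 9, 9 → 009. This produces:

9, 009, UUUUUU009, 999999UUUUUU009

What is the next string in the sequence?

009009009009009009999999UUUUUU009

Applying the rule to each of the 15 symbols of 999999UUUUUU009 gives the pieces 009 009 009 009 009 009 9 9 9 9 9 9 UUU UUU 009, which concatenate to the answer.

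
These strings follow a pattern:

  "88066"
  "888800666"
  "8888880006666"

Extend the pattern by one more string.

88888888000066666

Term n consists of 2n 8's, followed by n 0's, followed by n+1 6's (n = 1, 2, …).
For the next term, n = 4, so the run lengths are 8, 4, 5.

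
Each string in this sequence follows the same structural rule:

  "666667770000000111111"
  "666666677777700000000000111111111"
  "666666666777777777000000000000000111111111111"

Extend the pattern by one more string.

666666666667777777777770000000000000000000111111111111111

Reading off run lengths: 6 runs 5, 7, 9; 7 runs 3, 6, 9; 0 runs 7, 11, 15; 1 runs 6, 9, 12 — each is linear in n (n = 1, 2, …).
Setting n = 4 gives 11, 12, 19, 15 characters in each block.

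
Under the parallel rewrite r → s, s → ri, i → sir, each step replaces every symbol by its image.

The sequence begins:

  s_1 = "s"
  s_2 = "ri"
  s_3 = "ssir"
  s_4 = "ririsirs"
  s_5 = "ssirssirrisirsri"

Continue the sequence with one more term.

ririsirsririsirsssirrisirsrissir

φ(ssirssirrisirsri) expands symbol-by-symbol to ri ri sir s ri ri sir s s sir ri sir s ri s sir; joining the 16 pieces gives the next term.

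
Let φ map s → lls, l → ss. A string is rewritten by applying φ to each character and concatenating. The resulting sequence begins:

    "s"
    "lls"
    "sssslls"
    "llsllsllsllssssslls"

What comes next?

Replace each of the 19 characters of llsllsllsllssssslls in place — ss ss lls ss ss lls ss ss lls ss ss lls lls lls lls lls ss ss lls — and concatenate.

ssssllsssssllsssssllsssssllsllsllsllsllssssslls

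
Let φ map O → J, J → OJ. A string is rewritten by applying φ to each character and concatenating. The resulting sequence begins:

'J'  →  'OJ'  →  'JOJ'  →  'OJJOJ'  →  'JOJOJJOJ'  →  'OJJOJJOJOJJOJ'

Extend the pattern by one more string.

Rewriting the 13 symbols of OJJOJJOJOJJOJ one by one yields J OJ OJ J OJ OJ J OJ J OJ OJ J OJ; concatenated:

JOJOJJOJOJJOJJOJOJJOJ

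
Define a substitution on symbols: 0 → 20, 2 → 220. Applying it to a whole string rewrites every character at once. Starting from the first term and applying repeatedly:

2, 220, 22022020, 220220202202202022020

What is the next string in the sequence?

2202202022022020220202202202022022020220202202202022020

Applying the rule to each of the 21 symbols of 220220202202202022020 gives the pieces 220 220 20 220 220 20 220 20 220 220 20 220 220 20 220 20 220 220 20 220 20, which concatenate to the answer.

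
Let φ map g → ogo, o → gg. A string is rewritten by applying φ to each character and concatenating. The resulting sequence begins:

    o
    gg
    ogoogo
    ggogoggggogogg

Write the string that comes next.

Replace each of the 14 characters of ggogoggggogogg in place — ogo ogo gg ogo gg ogo ogo ogo ogo gg ogo gg ogo ogo — and concatenate.

ogoogoggogoggogoogoogoogoggogoggogoogo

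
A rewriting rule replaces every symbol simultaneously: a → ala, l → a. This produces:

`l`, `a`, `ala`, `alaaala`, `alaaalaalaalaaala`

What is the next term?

Rewriting the 17 symbols of alaaalaalaalaaala one by one yields ala a ala ala ala a ala ala a ala ala a ala ala ala a ala; concatenated:

alaaalaalaalaaalaalaaalaalaaalaalaalaaala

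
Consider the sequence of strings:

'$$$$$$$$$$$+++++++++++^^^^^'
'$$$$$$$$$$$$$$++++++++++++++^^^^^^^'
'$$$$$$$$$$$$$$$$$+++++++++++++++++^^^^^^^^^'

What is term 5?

Each string has the form $^{3n+2} +^{3n+2} ^^{2n-1}, where the shown terms are n = 3, 4, 5.
For term 5, n = 7, so the run lengths are 23, 23, 13.

$$$$$$$$$$$$$$$$$$$$$$$+++++++++++++++++++++++^^^^^^^^^^^^^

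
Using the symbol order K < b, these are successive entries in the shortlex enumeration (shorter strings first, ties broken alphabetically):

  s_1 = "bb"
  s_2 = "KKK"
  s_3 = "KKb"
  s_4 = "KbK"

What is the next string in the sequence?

Kbb

The successor of KbK increments the rightmost position that isn't already b and resets every position after it to K.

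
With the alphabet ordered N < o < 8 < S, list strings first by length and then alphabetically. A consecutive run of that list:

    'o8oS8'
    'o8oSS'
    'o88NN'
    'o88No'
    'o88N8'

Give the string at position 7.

o88oN

Stepping forward 2 times from o88N8: o88N8 → o88NS, then the target.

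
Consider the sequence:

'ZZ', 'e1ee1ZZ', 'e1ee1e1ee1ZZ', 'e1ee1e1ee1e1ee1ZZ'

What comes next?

e1ee1e1ee1e1ee1e1ee1ZZ

The strings grow by a fixed prefix e1ee1 each time.
One more step from e1ee1e1ee1e1ee1ZZ gives the answer.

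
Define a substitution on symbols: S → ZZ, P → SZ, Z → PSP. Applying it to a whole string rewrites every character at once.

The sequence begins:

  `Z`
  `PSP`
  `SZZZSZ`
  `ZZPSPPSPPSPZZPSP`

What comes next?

Applying the rule to each of the 16 symbols of ZZPSPPSPPSPZZPSP gives the pieces PSP PSP SZ ZZ SZ SZ ZZ SZ SZ ZZ SZ PSP PSP SZ ZZ SZ, which concatenate to the answer.

PSPPSPSZZZSZSZZZSZSZZZSZPSPPSPSZZZSZ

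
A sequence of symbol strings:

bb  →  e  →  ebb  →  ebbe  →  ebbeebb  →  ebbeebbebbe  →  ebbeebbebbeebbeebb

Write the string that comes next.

ebbeebbebbeebbeebbebbeebbebbe

Each term (from the third on) is the previous term followed by the one before it: term 3 = e·bb = ebb.
The next term joins ebbeebbebbeebbeebb and ebbeebbebbe.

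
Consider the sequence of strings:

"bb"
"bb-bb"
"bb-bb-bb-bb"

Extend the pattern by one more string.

Every step duplicates the string with '-' between the halves.
So the next term is two copies of bb-bb-bb-bb with '-' between the halves.

bb-bb-bb-bb-bb-bb-bb-bb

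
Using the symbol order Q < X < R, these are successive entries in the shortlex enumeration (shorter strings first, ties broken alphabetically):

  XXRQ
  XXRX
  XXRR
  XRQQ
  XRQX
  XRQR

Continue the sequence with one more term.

XRXQ

Treat XRQR as a base-3 numeral over the given alphabet and add one, carrying through any trailing R's.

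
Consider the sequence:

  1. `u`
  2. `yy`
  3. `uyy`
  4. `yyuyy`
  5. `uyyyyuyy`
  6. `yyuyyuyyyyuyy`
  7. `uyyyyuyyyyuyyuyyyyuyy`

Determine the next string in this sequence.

This is a Fibonacci-style word recurrence s(k) = s(k−2)·s(k−1): e.g. u·yy = uyy.
The next term joins yyuyyuyyyyuyy and uyyyyuyyyyuyyuyyyyuyy.

yyuyyuyyyyuyyuyyyyuyyyyuyyuyyyyuyy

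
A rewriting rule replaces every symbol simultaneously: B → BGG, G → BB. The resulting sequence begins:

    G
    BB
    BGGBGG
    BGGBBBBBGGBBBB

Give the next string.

BGGBBBBBGGBGGBGGBGGBGGBBBBBGGBGGBGGBGG

Replace each of the 14 characters of BGGBBBBBGGBBBB in place — BGG BB BB BGG BGG BGG BGG BGG BB BB BGG BGG BGG BGG — and concatenate.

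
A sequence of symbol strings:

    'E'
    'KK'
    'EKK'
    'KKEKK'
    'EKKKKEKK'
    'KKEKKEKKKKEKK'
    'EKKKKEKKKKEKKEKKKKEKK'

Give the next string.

Each term (from the third on) is the two preceding terms concatenated in order: term 3 = E·KK = EKK.
Continuing: KKEKKEKKKKEKK · EKKKKEKKKKEKKEKKKKEKK gives term 8.

KKEKKEKKKKEKKEKKKKEKKKKEKKEKKKKEKK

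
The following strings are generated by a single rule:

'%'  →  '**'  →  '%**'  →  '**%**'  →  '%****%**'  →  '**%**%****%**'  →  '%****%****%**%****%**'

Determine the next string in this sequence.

Each term (from the third on) is the two preceding terms concatenated in order: term 3 = %·** = %**.
So term 8 is **%**%****%**·%****%****%**%****%**.

**%**%****%**%****%****%**%****%**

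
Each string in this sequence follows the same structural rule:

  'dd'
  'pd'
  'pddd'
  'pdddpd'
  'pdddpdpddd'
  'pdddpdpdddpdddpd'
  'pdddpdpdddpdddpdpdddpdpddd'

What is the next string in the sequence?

From term 3 onward, concatenate the last term with the second-to-last: pd·dd = pddd, pddd·pd = pdddpd, …
The next term joins pdddpdpdddpdddpdpdddpdpddd and pdddpdpdddpdddpd.

pdddpdpdddpdddpdpdddpdpdddpdddpdpdddpdddpd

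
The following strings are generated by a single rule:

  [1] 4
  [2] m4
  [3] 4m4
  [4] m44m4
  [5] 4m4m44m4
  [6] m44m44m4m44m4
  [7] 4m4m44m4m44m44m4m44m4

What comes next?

Each term (from the third on) is the two preceding terms concatenated in order: term 3 = 4·m4 = 4m4.
Continuing: m44m44m4m44m4 · 4m4m44m4m44m44m4m44m4 gives term 8.

m44m44m4m44m44m4m44m4m44m44m4m44m4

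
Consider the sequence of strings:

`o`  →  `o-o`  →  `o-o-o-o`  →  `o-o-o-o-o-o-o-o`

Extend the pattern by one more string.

Each string is two copies of the previous one joined by '-'.
One more doubling of o-o-o-o-o-o-o-o gives the answer.

o-o-o-o-o-o-o-o-o-o-o-o-o-o-o-o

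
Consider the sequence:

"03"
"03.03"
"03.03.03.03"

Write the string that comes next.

Every step duplicates the string with '.' between the halves.
Doubling 03.03.03.03 with '.' between the halves:

03.03.03.03.03.03.03.03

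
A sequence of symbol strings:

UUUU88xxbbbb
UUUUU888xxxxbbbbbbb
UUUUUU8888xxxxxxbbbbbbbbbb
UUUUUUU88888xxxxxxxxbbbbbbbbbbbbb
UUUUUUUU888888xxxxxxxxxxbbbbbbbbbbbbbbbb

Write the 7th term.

Each string has the form U^{n+3} 8^{n+1} x^{2n} b^{3n+1} (n = 1, 2, …).
Setting n = 7 gives 10, 8, 14, 22 characters in each block.

UUUUUUUUUU88888888xxxxxxxxxxxxxxbbbbbbbbbbbbbbbbbbbbbb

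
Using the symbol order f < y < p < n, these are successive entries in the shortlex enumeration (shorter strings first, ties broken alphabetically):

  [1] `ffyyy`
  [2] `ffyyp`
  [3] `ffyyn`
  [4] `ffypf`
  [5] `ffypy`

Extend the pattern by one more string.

ffypp

The successor of ffypy increments the rightmost position that isn't already n and resets every position after it to f.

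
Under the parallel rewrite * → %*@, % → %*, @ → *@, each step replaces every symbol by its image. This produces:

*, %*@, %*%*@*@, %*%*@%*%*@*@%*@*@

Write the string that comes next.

Replace each of the 17 characters of %*%*@%*%*@*@%*@*@ in place — %* %*@ %* %*@ *@ %* %*@ %* %*@ *@ %*@ *@ %* %*@ *@ %*@ *@ — and concatenate.

%*%*@%*%*@*@%*%*@%*%*@*@%*@*@%*%*@*@%*@*@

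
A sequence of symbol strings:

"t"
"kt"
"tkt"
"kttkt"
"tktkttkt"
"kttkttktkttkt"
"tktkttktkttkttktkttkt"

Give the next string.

This is a Fibonacci-style word recurrence s(k) = s(k−2)·s(k−1): e.g. t·kt = tkt.
Continuing: kttkttktkttkt · tktkttktkttkttktkttkt gives term 8.

kttkttktkttkttktkttktkttkttktkttkt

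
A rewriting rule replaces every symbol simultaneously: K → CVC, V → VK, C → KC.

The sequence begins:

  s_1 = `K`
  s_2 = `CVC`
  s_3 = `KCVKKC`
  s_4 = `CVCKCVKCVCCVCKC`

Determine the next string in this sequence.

Rewriting the 15 symbols of CVCKCVKCVCCVCKC one by one yields KC VK KC CVC KC VK CVC KC VK KC KC VK KC CVC KC; concatenated:

KCVKKCCVCKCVKCVCKCVKKCKCVKKCCVCKC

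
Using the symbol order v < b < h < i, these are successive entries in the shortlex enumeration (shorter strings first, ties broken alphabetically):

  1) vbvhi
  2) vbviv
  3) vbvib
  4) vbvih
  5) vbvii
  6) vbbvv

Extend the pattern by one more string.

The successor of vbbvv increments the rightmost position that isn't already i and resets every position after it to v.

vbbvb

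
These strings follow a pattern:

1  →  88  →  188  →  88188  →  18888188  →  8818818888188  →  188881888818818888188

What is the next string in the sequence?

8818818888188188881888818818888188

This is a Fibonacci-style word recurrence s(k) = s(k−2)·s(k−1): e.g. 1·88 = 188.
The next term joins 8818818888188 and 188881888818818888188.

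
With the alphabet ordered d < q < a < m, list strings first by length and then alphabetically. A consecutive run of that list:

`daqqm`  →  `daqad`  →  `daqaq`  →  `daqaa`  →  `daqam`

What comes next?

Find the rightmost character of daqam below m, bump it to the next letter, and reset everything to its right to d.

daqmd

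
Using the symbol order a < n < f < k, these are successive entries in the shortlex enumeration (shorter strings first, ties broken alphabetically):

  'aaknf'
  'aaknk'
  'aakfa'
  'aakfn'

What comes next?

Find the rightmost character of aakfn below k, bump it to the next letter, and reset everything to its right to a.

aakff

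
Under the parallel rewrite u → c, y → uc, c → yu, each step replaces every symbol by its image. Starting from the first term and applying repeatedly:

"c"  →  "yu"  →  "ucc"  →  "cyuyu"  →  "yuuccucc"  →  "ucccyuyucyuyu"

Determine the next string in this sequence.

Applying the rule to each of the 13 symbols of ucccyuyucyuyu gives the pieces c yu yu yu uc c uc c yu uc c uc c, which concatenate to the answer.

cyuyuyuuccuccyuuccucc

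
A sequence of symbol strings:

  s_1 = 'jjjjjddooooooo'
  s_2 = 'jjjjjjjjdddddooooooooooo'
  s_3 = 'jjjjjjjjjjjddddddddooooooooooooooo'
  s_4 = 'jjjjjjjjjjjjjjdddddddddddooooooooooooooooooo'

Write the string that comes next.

Reading off run lengths: j runs 5, 8, 11, 14; d runs 2, 5, 8, 11; o runs 7, 11, 15, 19 — each is linear in n (n = 1, 2, …).
Setting n = 5 gives 17, 14, 23 characters in each block.

jjjjjjjjjjjjjjjjjddddddddddddddooooooooooooooooooooooo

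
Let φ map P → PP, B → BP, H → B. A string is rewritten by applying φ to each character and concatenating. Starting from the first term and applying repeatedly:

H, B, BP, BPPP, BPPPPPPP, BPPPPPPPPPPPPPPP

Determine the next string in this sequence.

BPPPPPPPPPPPPPPPPPPPPPPPPPPPPPPP

Applying the rule to each of the 16 symbols of BPPPPPPPPPPPPPPP gives the pieces BP PP PP PP PP PP PP PP PP PP PP PP PP PP PP PP, which concatenate to the answer.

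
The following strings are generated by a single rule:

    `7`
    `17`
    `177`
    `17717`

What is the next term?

17717177

This is a Fibonacci-style word recurrence s(k) = s(k−1)·s(k−2): e.g. 17·7 = 177.
The next term joins 17717 and 177.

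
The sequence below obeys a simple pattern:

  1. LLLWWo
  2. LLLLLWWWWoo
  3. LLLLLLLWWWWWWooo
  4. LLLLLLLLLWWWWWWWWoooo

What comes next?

LLLLLLLLLLLWWWWWWWWWWooooo

Each string has the form L^{2n+1} W^{2n} o^{n} (n = 1, 2, …).
For the next term, n = 5, so the run lengths are 11, 10, 5.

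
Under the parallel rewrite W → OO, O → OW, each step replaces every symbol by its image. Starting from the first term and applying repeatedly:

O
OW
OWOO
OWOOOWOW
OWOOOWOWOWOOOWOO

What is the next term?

Rewriting the 16 symbols of OWOOOWOWOWOOOWOO one by one yields OW OO OW OW OW OO OW OO OW OO OW OW OW OO OW OW; concatenated:

OWOOOWOWOWOOOWOOOWOOOWOWOWOOOWOW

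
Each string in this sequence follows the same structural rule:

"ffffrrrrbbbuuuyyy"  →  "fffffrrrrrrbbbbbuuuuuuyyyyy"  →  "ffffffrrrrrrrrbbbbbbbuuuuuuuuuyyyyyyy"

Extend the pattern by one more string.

fffffffrrrrrrrrrrbbbbbbbbbuuuuuuuuuuuuyyyyyyyyy

Each string has the form f^{n+3} r^{2n+2} b^{2n+1} u^{3n} y^{2n+1} (n = 1, 2, …).
Setting n = 4 gives 7, 10, 9, 12, 9 characters in each block.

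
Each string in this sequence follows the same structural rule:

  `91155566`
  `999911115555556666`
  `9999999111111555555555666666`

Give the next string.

Each string has the form 9^{3n-2} 1^{2n} 5^{3n} 6^{2n} (n = 1, 2, …).
At n = 4 the blocks have lengths 10, 8, 12, 8.

99999999991111111155555555555566666666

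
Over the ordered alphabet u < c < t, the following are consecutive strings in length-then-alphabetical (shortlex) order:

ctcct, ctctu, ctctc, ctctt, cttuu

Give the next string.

cttuc

Find the rightmost character of cttuu below t, bump it to the next letter, and reset everything to its right to u.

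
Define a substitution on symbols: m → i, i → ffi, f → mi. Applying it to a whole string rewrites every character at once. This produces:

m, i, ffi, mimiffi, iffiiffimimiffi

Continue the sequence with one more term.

ffimimiffiffimimiffiiffiiffimimiffi

φ(iffiiffimimiffi) expands symbol-by-symbol to ffi mi mi ffi ffi mi mi ffi i ffi i ffi mi mi ffi; joining the 15 pieces gives the next term.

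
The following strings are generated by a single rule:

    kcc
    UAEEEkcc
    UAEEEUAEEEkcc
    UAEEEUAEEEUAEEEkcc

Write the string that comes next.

UAEEEUAEEEUAEEEUAEEEkcc

Each term is the previous one with UAEEE prepended.
One more step from UAEEEUAEEEUAEEEkcc gives the answer.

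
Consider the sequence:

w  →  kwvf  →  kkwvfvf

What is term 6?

s(k+1) = k·s(k)·vf, so each term gains k as a prefix and vf as a suffix.
From kkwvfvf, 3 further steps: kkwvfvf → kkkwvfvfvf → kkkkwvfvfvfvf → (answer).

kkkkkwvfvfvfvfvf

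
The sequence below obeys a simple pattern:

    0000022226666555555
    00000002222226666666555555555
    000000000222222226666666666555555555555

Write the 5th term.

The n-th term is 2n+3 0's then 2n+2 2's then 3n+1 6's then 3n+3 5's (n = 1, 2, …).
Setting n = 5 gives 13, 12, 16, 18 characters in each block.

00000000000002222222222226666666666666666555555555555555555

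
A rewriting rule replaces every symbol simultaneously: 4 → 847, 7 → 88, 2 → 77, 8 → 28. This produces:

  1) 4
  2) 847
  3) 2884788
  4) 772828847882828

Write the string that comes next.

Applying the rule to each of the 15 symbols of 772828847882828 gives the pieces 88 88 77 28 77 28 28 847 88 28 28 77 28 77 28, which concatenate to the answer.

8888772877282884788282877287728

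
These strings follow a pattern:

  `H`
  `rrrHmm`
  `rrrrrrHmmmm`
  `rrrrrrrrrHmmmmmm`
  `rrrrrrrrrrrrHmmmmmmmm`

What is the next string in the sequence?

Every step adds rrr to the front and mm to the end of the previous string.
Applying this once more to rrrrrrrrrrrrHmmmmmmmm:

rrrrrrrrrrrrrrrHmmmmmmmmmm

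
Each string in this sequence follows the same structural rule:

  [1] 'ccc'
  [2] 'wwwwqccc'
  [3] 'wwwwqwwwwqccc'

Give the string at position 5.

The strings grow by a fixed prefix wwwwq each time.
From wwwwqwwwwqccc, 2 further steps: wwwwqwwwwqccc → wwwwqwwwwqwwwwqccc → (answer).

wwwwqwwwwqwwwwqwwwwqccc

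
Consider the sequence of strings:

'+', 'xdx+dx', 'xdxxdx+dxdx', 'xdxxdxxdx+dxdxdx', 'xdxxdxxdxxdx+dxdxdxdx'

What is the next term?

Every step adds xdx to the front and dx to the end of the previous string.
So the next term is xdx·xdxxdxxdxxdx+dxdxdxdx·dx.

xdxxdxxdxxdxxdx+dxdxdxdxdx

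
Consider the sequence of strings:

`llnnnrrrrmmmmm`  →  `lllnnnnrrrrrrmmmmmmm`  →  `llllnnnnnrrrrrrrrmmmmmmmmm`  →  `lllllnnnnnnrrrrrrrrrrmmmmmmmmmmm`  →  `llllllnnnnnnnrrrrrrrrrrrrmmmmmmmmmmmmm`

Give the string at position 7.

Term n consists of n l's, followed by n+1 n's, followed by 2n r's, followed by 2n+1 m's, where the shown terms are n = 2, 3, 4, 5, 6.
At n = 8 the blocks have lengths 8, 9, 16, 17.

llllllllnnnnnnnnnrrrrrrrrrrrrrrrrmmmmmmmmmmmmmmmmm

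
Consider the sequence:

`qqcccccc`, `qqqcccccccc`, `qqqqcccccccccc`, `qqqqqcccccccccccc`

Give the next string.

The n-th term is n q's then 2n+2 c's, where the shown terms are n = 2, 3, 4, 5.
At n = 6 the blocks have lengths 6, 14.

qqqqqqcccccccccccccc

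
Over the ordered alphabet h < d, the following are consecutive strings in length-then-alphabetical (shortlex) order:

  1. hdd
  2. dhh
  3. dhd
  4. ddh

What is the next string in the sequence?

ddd

Treat ddh as a base-2 numeral over the given alphabet and add one, carrying through any trailing d's.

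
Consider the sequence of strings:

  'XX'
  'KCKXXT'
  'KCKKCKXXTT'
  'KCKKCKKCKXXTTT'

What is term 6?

s(k+1) = KCK·s(k)·T, so each term gains KCK as a prefix and T as a suffix.
From KCKKCKKCKXXTTT, 2 further steps: KCKKCKKCKXXTTT → KCKKCKKCKKCKXXTTTT → (answer).

KCKKCKKCKKCKKCKXXTTTTT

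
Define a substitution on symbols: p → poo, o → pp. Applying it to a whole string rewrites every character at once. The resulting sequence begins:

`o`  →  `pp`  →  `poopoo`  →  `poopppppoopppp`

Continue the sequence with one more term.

Rewriting the 14 symbols of poopppppoopppp one by one yields poo pp pp poo poo poo poo poo pp pp poo poo poo poo; concatenated:

poopppppoopoopoopoopoopppppoopoopoopoo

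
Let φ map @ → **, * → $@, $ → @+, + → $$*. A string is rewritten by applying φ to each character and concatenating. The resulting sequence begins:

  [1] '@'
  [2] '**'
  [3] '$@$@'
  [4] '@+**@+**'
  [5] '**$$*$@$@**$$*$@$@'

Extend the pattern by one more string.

$@$@@+@+$@@+**@+**$@$@@+@+$@@+**@+**

Replace each of the 18 characters of **$$*$@$@**$$*$@$@ in place — $@ $@ @+ @+ $@ @+ ** @+ ** $@ $@ @+ @+ $@ @+ ** @+ ** — and concatenate.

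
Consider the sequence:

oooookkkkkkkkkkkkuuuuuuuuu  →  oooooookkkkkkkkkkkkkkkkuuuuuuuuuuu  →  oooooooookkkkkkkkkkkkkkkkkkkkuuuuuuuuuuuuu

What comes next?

oooooooooookkkkkkkkkkkkkkkkkkkkkkkkuuuuuuuuuuuuuuu

The n-th term is 2n-1 o's then 4n k's then 2n+3 u's, where the shown terms are n = 3, 4, 5.
At n = 6 the blocks have lengths 11, 24, 15.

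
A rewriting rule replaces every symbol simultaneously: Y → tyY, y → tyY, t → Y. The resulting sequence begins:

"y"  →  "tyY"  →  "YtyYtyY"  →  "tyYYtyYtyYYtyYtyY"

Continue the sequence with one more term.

YtyYtyYtyYYtyYtyYYtyYtyYtyYYtyYtyYYtyYtyY

Applying the rule to each of the 17 symbols of tyYYtyYtyYYtyYtyY gives the pieces Y tyY tyY tyY Y tyY tyY Y tyY tyY tyY Y tyY tyY Y tyY tyY, which concatenate to the answer.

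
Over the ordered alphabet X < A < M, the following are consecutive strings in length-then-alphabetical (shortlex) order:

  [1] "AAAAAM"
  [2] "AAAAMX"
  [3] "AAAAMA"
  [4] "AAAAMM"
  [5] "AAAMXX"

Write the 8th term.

AAAMAX

Stepping forward 3 times from AAAMXX: AAAMXX → AAAMXA → AAAMXM, then the target.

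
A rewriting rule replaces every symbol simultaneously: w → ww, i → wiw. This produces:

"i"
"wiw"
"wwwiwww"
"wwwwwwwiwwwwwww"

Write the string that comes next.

Rewriting the 15 symbols of wwwwwwwiwwwwwww one by one yields ww ww ww ww ww ww ww wiw ww ww ww ww ww ww ww; concatenated:

wwwwwwwwwwwwwwwiwwwwwwwwwwwwwww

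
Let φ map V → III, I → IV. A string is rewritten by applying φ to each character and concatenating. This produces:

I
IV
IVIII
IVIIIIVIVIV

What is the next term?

IVIIIIVIVIVIVIIIIVIIIIVIII

Rewriting each symbol of IVIIIIVIVIV: I→IV, V→III, I→IV, I→IV, I→IV, I→IV, V→III, I→IV, V→III, I→IV, V→III, which concatenates to IV III IV IV IV IV III IV III IV III.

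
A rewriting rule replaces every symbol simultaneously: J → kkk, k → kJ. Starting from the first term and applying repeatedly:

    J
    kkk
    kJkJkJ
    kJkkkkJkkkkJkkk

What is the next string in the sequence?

Rewriting the 15 symbols of kJkkkkJkkkkJkkk one by one yields kJ kkk kJ kJ kJ kJ kkk kJ kJ kJ kJ kkk kJ kJ kJ; concatenated:

kJkkkkJkJkJkJkkkkJkJkJkJkkkkJkJkJ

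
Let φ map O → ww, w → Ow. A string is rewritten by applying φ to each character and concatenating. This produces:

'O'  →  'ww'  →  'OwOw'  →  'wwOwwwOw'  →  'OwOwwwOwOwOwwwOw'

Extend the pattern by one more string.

wwOwwwOwOwOwwwOwwwOwwwOwOwOwwwOw

Replace each of the 16 characters of OwOwwwOwOwOwwwOw in place — ww Ow ww Ow Ow Ow ww Ow ww Ow ww Ow Ow Ow ww Ow — and concatenate.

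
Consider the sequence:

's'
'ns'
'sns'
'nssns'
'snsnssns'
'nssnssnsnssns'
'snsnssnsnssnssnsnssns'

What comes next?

This is a Fibonacci-style word recurrence s(k) = s(k−2)·s(k−1): e.g. s·ns = sns.
Continuing: nssnssnsnssns · snsnssnsnssnssnsnssns gives term 8.

nssnssnsnssnssnsnssnsnssnssnsnssns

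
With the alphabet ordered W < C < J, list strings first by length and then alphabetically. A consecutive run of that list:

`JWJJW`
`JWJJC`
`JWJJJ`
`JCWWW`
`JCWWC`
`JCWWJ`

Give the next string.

JCWCW

Treat JCWWJ as a base-3 numeral over the given alphabet and add one, carrying through any trailing J's.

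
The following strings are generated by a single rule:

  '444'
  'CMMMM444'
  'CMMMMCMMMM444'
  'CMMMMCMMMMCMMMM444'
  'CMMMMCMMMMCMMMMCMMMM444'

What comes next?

CMMMMCMMMMCMMMMCMMMMCMMMM444

Every step adds CMMMM at the front: s(k+1) = CMMMM·s(k).
So the next term is CMMMM·CMMMMCMMMMCMMMMCMMMM444.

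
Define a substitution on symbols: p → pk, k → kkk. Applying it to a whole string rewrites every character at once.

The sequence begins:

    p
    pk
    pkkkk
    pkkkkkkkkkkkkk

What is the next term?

pkkkkkkkkkkkkkkkkkkkkkkkkkkkkkkkkkkkkkkkk

φ(pkkkkkkkkkkkkk) expands symbol-by-symbol to pk kkk kkk kkk kkk kkk kkk kkk kkk kkk kkk kkk kkk kkk; joining the 14 pieces gives the next term.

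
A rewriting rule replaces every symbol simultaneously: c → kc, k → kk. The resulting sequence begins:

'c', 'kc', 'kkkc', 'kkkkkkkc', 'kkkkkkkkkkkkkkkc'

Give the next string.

kkkkkkkkkkkkkkkkkkkkkkkkkkkkkkkc

Applying the rule to each of the 16 symbols of kkkkkkkkkkkkkkkc gives the pieces kk kk kk kk kk kk kk kk kk kk kk kk kk kk kk kc, which concatenate to the answer.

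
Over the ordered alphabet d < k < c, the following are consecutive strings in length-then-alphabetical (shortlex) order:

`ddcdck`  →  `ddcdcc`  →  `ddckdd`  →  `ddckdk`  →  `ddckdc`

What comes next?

ddckkd

Treat ddckdc as a base-3 numeral over the given alphabet and add one, carrying through any trailing c's.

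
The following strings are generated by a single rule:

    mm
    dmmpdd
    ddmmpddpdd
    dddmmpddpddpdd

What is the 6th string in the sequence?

s(k+1) = d·s(k)·pdd, so each term gains d as a prefix and pdd as a suffix.
From dddmmpddpddpdd, 2 further steps: dddmmpddpddpdd → ddddmmpddpddpddpdd → (answer).

dddddmmpddpddpddpddpdd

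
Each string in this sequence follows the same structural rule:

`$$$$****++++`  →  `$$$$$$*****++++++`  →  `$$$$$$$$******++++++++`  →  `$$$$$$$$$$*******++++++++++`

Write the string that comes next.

Term n consists of 2n $'s, followed by n+2 *'s, followed by 2n +'s, where the shown terms are n = 2, 3, 4, 5.
Setting n = 6 gives 12, 8, 12 characters in each block.

$$$$$$$$$$$$********++++++++++++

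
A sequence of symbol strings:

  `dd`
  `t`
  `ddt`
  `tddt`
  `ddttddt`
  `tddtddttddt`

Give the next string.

ddttddttddtddttddt

Each term (from the third on) is the two preceding terms concatenated in order: term 3 = dd·t = ddt.
Continuing: ddttddt · tddtddttddt gives term 7.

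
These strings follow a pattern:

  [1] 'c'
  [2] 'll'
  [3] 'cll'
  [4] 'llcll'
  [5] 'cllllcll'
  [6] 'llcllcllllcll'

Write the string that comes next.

cllllcllllcllcllllcll

Each term (from the third on) is the two preceding terms concatenated in order: term 3 = c·ll = cll.
So term 7 is cllllcll·llcllcllllcll.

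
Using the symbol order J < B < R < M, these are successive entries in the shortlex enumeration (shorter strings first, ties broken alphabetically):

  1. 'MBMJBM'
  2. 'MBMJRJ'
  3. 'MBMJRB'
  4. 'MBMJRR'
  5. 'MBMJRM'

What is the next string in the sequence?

MBMJMJ

Treat MBMJRM as a base-4 numeral over the given alphabet and add one, carrying through any trailing M's.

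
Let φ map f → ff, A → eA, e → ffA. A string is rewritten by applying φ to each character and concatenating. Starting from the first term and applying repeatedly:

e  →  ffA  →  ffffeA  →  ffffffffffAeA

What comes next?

ffffffffffffffffffffeAffAeA

Replace each of the 13 characters of ffffffffffAeA in place — ff ff ff ff ff ff ff ff ff ff eA ffA eA — and concatenate.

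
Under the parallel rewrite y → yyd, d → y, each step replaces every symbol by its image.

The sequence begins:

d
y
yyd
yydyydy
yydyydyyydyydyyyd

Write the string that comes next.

Rewriting the 17 symbols of yydyydyyydyydyyyd one by one yields yyd yyd y yyd yyd y yyd yyd yyd y yyd yyd y yyd yyd yyd y; concatenated:

yydyydyyydyydyyydyydyydyyydyydyyydyydyydy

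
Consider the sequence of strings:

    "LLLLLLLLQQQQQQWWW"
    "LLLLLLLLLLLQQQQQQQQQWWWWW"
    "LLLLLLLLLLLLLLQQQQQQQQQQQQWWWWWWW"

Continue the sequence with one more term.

Term n consists of 3n+2 L's, followed by 3n Q's, followed by 2n-1 W's, where the shown terms are n = 2, 3, 4.
Setting n = 5 gives 17, 15, 9 characters in each block.

LLLLLLLLLLLLLLLLLQQQQQQQQQQQQQQQWWWWWWWWW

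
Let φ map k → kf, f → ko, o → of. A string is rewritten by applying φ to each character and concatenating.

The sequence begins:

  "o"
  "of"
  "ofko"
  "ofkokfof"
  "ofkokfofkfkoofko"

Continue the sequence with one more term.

Rewriting the 16 symbols of ofkokfofkfkoofko one by one yields of ko kf of kf ko of ko kf ko kf of of ko kf of; concatenated:

ofkokfofkfkoofkokfkokfofofkokfof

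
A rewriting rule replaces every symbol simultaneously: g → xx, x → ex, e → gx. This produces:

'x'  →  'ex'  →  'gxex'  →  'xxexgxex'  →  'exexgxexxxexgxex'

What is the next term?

Rewriting the 16 symbols of exexgxexxxexgxex one by one yields gx ex gx ex xx ex gx ex ex ex gx ex xx ex gx ex; concatenated:

gxexgxexxxexgxexexexgxexxxexgxex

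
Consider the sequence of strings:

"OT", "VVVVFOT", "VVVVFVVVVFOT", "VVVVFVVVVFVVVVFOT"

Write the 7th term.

The strings grow by a fixed prefix VVVVF each time.
From VVVVFVVVVFVVVVFOT, 3 further steps: VVVVFVVVVFVVVVFOT → VVVVFVVVVFVVVVFVVVVFOT → VVVVFVVVVFVVVVFVVVVFVVVVFOT → (answer).

VVVVFVVVVFVVVVFVVVVFVVVVFVVVVFOT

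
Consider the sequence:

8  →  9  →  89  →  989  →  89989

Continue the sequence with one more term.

98989989

This is a Fibonacci-style word recurrence s(k) = s(k−2)·s(k−1): e.g. 8·9 = 89.
Continuing: 989 · 89989 gives term 6.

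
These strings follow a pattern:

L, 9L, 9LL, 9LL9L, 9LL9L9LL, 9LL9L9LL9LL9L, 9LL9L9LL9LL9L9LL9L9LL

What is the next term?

This is a Fibonacci-style word recurrence s(k) = s(k−1)·s(k−2): e.g. 9L·L = 9LL.
Continuing: 9LL9L9LL9LL9L9LL9L9LL · 9LL9L9LL9LL9L gives term 8.

9LL9L9LL9LL9L9LL9L9LL9LL9L9LL9LL9L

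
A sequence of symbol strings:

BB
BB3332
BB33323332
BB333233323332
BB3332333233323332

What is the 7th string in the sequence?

BB333233323332333233323332

Every step adds 3332 to the end: s(k+1) = s(k)·3332.
From BB3332333233323332, 2 further steps: BB3332333233323332 → BB33323332333233323332 → (answer).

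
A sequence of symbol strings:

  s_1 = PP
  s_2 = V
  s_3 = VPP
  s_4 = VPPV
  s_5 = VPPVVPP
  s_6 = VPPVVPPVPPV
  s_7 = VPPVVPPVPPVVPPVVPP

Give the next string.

This is a Fibonacci-style word recurrence s(k) = s(k−1)·s(k−2): e.g. V·PP = VPP.
The next term joins VPPVVPPVPPVVPPVVPP and VPPVVPPVPPV.

VPPVVPPVPPVVPPVVPPVPPVVPPVPPV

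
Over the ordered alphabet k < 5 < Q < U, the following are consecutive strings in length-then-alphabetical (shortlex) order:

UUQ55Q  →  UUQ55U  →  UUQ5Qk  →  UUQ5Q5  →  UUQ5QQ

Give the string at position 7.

UUQ5Uk

Advancing 2 positions from UUQ5QQ through UUQ5QQ → UUQ5QU reaches term 7.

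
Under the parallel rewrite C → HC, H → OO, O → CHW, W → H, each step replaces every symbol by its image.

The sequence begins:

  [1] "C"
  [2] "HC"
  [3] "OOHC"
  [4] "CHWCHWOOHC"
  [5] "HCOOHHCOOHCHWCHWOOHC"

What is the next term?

OOHCCHWCHWOOOOHCCHWCHWOOHCOOHHCOOHCHWCHWOOHC

Replace each of the 20 characters of HCOOHHCOOHCHWCHWOOHC in place — OO HC CHW CHW OO OO HC CHW CHW OO HC OO H HC OO H CHW CHW OO HC — and concatenate.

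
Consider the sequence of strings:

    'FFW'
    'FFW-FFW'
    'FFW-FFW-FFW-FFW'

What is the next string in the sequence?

FFW-FFW-FFW-FFW-FFW-FFW-FFW-FFW

s(k+1) = s(k)·-·s(k) — each term doubles the last with '-' between the halves.
So the next term is two copies of FFW-FFW-FFW-FFW with '-' between the halves.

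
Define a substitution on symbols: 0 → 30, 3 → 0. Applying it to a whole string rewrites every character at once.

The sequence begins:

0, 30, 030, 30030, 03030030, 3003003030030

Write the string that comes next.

Rewriting the 13 symbols of 3003003030030 one by one yields 0 30 30 0 30 30 0 30 0 30 30 0 30; concatenated:

030300303003003030030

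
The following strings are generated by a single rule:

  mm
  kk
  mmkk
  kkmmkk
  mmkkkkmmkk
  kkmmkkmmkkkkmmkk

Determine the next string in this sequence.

Each term (from the third on) is the two preceding terms concatenated in order: term 3 = mm·kk = mmkk.
Continuing: mmkkkkmmkk · kkmmkkmmkkkkmmkk gives term 7.

mmkkkkmmkkkkmmkkmmkkkkmmkk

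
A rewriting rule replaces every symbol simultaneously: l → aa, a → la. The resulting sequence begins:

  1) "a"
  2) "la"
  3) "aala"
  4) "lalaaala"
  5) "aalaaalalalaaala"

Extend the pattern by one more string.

Rewriting the 16 symbols of aalaaalalalaaala one by one yields la la aa la la la aa la aa la aa la la la aa la; concatenated:

lalaaalalalaaalaaalaaalalalaaala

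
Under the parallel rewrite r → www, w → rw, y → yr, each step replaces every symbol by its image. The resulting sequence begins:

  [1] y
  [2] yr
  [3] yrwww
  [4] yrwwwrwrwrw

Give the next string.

yrwwwrwrwrwwwwrwwwwrwwwwrw

Expanding yrwwwrwrwrw: y→yr, r→www, w→rw, w→rw, w→rw, r→www, w→rw, r→www, w→rw, r→www, w→rw. Concatenated: yr www rw rw rw www rw www rw www rw.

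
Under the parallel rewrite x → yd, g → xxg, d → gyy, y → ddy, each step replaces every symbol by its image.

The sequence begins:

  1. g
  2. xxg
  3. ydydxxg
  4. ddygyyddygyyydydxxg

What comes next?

Rewriting the 19 symbols of ddygyyddygyyydydxxg one by one yields gyy gyy ddy xxg ddy ddy gyy gyy ddy xxg ddy ddy ddy gyy ddy gyy yd yd xxg; concatenated:

gyygyyddyxxgddyddygyygyyddyxxgddyddyddygyyddygyyydydxxg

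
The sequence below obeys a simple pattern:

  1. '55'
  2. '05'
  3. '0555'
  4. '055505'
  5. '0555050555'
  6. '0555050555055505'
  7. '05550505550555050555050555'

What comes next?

055505055505550505550505550555050555055505

This is a Fibonacci-style word recurrence s(k) = s(k−1)·s(k−2): e.g. 05·55 = 0555.
So term 8 is 05550505550555050555050555·0555050555055505.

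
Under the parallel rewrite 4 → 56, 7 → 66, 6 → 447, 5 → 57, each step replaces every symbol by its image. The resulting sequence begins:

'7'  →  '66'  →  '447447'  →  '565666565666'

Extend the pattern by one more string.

Rewriting each symbol of 565666565666: 5→57, 6→447, 5→57, 6→447, 6→447, 6→447, 5→57, 6→447, 5→57, 6→447, 6→447, 6→447, which concatenates to 57 447 57 447 447 447 57 447 57 447 447 447.

57447574474474475744757447447447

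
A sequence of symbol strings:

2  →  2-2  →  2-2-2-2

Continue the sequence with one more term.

Every step duplicates the string with '-' between the halves.
So the next term is two copies of 2-2-2-2 with '-' between the halves.

2-2-2-2-2-2-2-2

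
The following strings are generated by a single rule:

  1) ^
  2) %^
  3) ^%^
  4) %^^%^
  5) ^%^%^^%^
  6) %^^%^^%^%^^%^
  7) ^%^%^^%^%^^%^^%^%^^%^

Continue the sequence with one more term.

%^^%^^%^%^^%^^%^%^^%^%^^%^^%^%^^%^

From term 3 onward, concatenate the second-to-last term with the last: ^·%^ = ^%^, %^·^%^ = %^^%^, …
The next term joins %^^%^^%^%^^%^ and ^%^%^^%^%^^%^^%^%^^%^.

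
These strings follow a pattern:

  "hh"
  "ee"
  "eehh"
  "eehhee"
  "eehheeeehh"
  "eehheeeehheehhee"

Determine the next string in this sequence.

Each term (from the third on) is the previous term followed by the one before it: term 3 = ee·hh = eehh.
Continuing: eehheeeehheehhee · eehheeeehh gives term 7.

eehheeeehheehheeeehheeeehh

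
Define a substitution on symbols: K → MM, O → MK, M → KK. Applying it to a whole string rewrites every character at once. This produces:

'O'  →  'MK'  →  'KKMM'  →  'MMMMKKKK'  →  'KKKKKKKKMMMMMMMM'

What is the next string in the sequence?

MMMMMMMMMMMMMMMMKKKKKKKKKKKKKKKK

Applying the rule to each of the 16 symbols of KKKKKKKKMMMMMMMM gives the pieces MM MM MM MM MM MM MM MM KK KK KK KK KK KK KK KK, which concatenate to the answer.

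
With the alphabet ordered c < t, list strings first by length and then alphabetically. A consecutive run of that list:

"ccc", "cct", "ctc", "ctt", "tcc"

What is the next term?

tct

Find the rightmost character of tcc below t, bump it to the next letter, and reset everything to its right to c.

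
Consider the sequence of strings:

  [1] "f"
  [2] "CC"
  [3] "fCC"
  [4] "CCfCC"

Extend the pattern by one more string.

fCCCCfCC

This is a Fibonacci-style word recurrence s(k) = s(k−2)·s(k−1): e.g. f·CC = fCC.
Continuing: fCC · CCfCC gives term 5.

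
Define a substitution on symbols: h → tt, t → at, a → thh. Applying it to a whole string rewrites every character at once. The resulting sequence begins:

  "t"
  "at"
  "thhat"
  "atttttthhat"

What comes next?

thhatatatatatatttttthhat

Apply φ to atttttthhat symbol by symbol: a→thh, t→at, t→at, t→at, t→at, t→at, t→at, h→tt, h→tt, a→thh, t→at; joined: thh at at at at at at tt tt thh at.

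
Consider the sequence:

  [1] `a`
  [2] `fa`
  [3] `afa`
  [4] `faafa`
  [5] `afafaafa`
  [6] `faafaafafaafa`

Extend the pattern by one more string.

afafaafafaafaafafaafa

This is a Fibonacci-style word recurrence s(k) = s(k−2)·s(k−1): e.g. a·fa = afa.
The next term joins afafaafa and faafaafafaafa.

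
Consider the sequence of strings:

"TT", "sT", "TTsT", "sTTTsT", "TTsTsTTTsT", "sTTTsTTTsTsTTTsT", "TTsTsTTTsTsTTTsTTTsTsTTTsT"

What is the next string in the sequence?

Each term (from the third on) is the two preceding terms concatenated in order: term 3 = TT·sT = TTsT.
So term 8 is sTTTsTTTsTsTTTsT·TTsTsTTTsTsTTTsTTTsTsTTTsT.

sTTTsTTTsTsTTTsTTTsTsTTTsTsTTTsTTTsTsTTTsT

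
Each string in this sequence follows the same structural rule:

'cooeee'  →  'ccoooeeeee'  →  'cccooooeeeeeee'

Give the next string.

ccccoooooeeeeeeeee

The n-th term is n c's then n+1 o's then 2n+1 e's (n = 1, 2, …).
At n = 4 the blocks have lengths 4, 5, 9.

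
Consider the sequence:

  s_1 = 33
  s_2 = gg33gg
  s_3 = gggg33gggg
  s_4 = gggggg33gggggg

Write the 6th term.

s(k+1) = gg·s(k)·gg, so each term gains gg as a prefix and gg as a suffix.
From gggggg33gggggg, 2 further steps: gggggg33gggggg → gggggggg33gggggggg → (answer).

gggggggggg33gggggggggg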